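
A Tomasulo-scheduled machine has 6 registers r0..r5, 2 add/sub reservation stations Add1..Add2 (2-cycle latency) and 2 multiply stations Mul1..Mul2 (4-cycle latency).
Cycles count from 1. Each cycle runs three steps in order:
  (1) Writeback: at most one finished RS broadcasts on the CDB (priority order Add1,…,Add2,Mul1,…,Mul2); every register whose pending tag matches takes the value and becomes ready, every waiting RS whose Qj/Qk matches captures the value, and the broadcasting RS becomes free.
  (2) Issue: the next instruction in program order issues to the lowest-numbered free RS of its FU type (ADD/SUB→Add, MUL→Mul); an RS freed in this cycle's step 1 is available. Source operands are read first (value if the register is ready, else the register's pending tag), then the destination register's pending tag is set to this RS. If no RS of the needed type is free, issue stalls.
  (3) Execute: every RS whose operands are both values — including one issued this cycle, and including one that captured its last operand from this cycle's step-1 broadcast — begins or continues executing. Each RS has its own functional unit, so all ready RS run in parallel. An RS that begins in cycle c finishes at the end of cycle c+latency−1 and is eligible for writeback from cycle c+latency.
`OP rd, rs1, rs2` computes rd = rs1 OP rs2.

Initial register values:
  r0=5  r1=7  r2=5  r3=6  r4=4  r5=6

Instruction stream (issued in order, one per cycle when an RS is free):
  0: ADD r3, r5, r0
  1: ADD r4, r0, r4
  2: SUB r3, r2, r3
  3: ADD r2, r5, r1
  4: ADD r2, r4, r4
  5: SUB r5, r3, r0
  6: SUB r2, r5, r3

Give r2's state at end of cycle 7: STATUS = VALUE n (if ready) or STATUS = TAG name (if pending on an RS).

  c1: issue ADD r3<-Add1  regs: r0:5,r1:7,r2:5,r3:Add1,r4:4,r5:6
  c2: issue ADD r4<-Add2  regs: r0:5,r1:7,r2:5,r3:Add1,r4:Add2,r5:6
  c3: CDB Add1=11; issue SUB r3<-Add1  regs: r0:5,r1:7,r2:5,r3:Add1,r4:Add2,r5:6
  c4: CDB Add2=9; issue ADD r2<-Add2  regs: r0:5,r1:7,r2:Add2,r3:Add1,r4:9,r5:6
  c5: CDB Add1=-6; issue ADD r2<-Add1  regs: r0:5,r1:7,r2:Add1,r3:-6,r4:9,r5:6
  c6: CDB Add2=13; issue SUB r5<-Add2  regs: r0:5,r1:7,r2:Add1,r3:-6,r4:9,r5:Add2
  c7: CDB Add1=18; issue SUB r2<-Add1  regs: r0:5,r1:7,r2:Add1,r3:-6,r4:9,r5:Add2

STATUS = TAG Add1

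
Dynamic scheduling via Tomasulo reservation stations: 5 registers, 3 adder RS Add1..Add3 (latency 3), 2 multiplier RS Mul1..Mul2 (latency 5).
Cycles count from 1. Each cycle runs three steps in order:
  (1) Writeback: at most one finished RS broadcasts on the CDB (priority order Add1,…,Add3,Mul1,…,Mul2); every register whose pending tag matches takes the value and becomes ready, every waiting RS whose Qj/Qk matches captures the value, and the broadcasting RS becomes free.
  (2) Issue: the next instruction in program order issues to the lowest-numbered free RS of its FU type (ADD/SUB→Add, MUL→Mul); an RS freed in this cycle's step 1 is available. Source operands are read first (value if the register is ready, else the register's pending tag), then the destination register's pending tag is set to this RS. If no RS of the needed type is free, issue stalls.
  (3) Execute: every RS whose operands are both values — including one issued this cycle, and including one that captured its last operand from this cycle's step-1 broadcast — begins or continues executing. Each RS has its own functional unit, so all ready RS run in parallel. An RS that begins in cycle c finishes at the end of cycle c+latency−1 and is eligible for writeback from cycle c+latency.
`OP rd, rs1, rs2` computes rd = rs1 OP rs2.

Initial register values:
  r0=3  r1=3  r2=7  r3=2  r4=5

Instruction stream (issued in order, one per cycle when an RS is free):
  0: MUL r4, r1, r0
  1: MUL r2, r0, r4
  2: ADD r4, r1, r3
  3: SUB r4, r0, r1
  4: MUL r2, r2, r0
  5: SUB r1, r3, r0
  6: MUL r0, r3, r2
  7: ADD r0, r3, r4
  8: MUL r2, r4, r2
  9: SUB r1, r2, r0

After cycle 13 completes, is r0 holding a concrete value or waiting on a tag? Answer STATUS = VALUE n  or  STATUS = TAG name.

STATUS = TAG Mul2

cycle 1: issue MUL r4<-Mul1 // r0:3,r1:3,r2:7,r3:2,r4:Mul1
cycle 2: issue MUL r2<-Mul2 // r0:3,r1:3,r2:Mul2,r3:2,r4:Mul1
cycle 3: issue ADD r4<-Add1 // r0:3,r1:3,r2:Mul2,r3:2,r4:Add1
cycle 4: issue SUB r4<-Add2 // r0:3,r1:3,r2:Mul2,r3:2,r4:Add2
cycle 5: stall // r0:3,r1:3,r2:Mul2,r3:2,r4:Add2
cycle 6: CDB Add1=5; stall // r0:3,r1:3,r2:Mul2,r3:2,r4:Add2
cycle 7: CDB Add2=0; stall // r0:3,r1:3,r2:Mul2,r3:2,r4:0
cycle 8: CDB Mul1=9; issue MUL r2<-Mul1 // r0:3,r1:3,r2:Mul1,r3:2,r4:0
cycle 9: issue SUB r1<-Add1 // r0:3,r1:Add1,r2:Mul1,r3:2,r4:0
cycle 10: stall // r0:3,r1:Add1,r2:Mul1,r3:2,r4:0
cycle 11: stall // r0:3,r1:Add1,r2:Mul1,r3:2,r4:0
cycle 12: CDB Add1=-1; stall // r0:3,r1:-1,r2:Mul1,r3:2,r4:0
cycle 13: CDB Mul2=27; issue MUL r0<-Mul2 // r0:Mul2,r1:-1,r2:Mul1,r3:2,r4:0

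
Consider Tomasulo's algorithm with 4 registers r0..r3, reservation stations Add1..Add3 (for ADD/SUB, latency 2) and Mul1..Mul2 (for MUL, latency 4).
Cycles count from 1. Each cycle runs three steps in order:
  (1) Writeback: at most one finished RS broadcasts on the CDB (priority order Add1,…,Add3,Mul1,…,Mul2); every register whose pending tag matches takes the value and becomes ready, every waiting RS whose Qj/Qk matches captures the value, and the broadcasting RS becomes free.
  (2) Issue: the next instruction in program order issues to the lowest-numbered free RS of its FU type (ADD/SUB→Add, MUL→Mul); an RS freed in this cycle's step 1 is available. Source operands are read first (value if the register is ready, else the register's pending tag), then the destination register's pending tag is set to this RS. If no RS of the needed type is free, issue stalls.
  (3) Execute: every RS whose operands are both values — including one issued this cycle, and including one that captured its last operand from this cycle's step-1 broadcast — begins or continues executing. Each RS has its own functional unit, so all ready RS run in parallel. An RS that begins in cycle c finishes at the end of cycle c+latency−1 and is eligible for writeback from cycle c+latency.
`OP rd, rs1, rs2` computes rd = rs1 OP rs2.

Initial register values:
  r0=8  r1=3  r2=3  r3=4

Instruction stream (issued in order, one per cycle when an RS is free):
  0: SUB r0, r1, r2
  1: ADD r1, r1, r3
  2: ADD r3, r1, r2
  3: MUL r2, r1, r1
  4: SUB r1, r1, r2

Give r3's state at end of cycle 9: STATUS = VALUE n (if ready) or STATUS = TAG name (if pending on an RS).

  c1: issue SUB r0<-Add1  regs: r0:Add1,r1:3,r2:3,r3:4
  c2: issue ADD r1<-Add2  regs: r0:Add1,r1:Add2,r2:3,r3:4
  c3: CDB Add1=0; issue ADD r3<-Add1  regs: r0:0,r1:Add2,r2:3,r3:Add1
  c4: CDB Add2=7; issue MUL r2<-Mul1  regs: r0:0,r1:7,r2:Mul1,r3:Add1
  c5: issue SUB r1<-Add2  regs: r0:0,r1:Add2,r2:Mul1,r3:Add1
  c6: CDB Add1=10  regs: r0:0,r1:Add2,r2:Mul1,r3:10
  c7: -  regs: r0:0,r1:Add2,r2:Mul1,r3:10
  c8: CDB Mul1=49  regs: r0:0,r1:Add2,r2:49,r3:10
  c9: -  regs: r0:0,r1:Add2,r2:49,r3:10

STATUS = VALUE 10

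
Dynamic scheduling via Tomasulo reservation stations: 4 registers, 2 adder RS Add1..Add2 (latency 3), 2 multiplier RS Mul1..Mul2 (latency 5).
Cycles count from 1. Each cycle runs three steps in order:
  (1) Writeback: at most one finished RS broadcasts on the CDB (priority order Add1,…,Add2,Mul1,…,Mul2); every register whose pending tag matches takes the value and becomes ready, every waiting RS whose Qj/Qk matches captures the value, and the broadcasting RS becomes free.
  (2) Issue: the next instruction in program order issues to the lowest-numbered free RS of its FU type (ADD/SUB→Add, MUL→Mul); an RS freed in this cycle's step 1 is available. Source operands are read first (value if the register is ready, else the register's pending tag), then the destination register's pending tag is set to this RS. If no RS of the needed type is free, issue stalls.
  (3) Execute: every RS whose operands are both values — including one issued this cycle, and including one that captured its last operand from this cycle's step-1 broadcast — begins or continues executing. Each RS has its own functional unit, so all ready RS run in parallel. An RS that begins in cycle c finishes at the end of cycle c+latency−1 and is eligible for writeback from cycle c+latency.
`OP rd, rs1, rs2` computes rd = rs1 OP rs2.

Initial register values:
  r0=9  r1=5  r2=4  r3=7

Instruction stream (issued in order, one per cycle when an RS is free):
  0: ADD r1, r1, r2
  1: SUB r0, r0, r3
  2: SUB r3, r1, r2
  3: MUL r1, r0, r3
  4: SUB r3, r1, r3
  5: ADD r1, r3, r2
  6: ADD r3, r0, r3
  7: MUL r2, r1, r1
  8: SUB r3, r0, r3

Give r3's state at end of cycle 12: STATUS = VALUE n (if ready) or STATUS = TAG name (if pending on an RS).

c1: issue ADD r1<-Add1 | r0:9,r1:Add1,r2:4,r3:7
c2: issue SUB r0<-Add2 | r0:Add2,r1:Add1,r2:4,r3:7
c3: stall | r0:Add2,r1:Add1,r2:4,r3:7
c4: CDB Add1=9; issue SUB r3<-Add1 | r0:Add2,r1:9,r2:4,r3:Add1
c5: CDB Add2=2; issue MUL r1<-Mul1 | r0:2,r1:Mul1,r2:4,r3:Add1
c6: issue SUB r3<-Add2 | r0:2,r1:Mul1,r2:4,r3:Add2
c7: CDB Add1=5; issue ADD r1<-Add1 | r0:2,r1:Add1,r2:4,r3:Add2
c8: stall | r0:2,r1:Add1,r2:4,r3:Add2
c9: stall | r0:2,r1:Add1,r2:4,r3:Add2
c10: stall | r0:2,r1:Add1,r2:4,r3:Add2
c11: stall | r0:2,r1:Add1,r2:4,r3:Add2
c12: CDB Mul1=10; stall | r0:2,r1:Add1,r2:4,r3:Add2

STATUS = TAG Add2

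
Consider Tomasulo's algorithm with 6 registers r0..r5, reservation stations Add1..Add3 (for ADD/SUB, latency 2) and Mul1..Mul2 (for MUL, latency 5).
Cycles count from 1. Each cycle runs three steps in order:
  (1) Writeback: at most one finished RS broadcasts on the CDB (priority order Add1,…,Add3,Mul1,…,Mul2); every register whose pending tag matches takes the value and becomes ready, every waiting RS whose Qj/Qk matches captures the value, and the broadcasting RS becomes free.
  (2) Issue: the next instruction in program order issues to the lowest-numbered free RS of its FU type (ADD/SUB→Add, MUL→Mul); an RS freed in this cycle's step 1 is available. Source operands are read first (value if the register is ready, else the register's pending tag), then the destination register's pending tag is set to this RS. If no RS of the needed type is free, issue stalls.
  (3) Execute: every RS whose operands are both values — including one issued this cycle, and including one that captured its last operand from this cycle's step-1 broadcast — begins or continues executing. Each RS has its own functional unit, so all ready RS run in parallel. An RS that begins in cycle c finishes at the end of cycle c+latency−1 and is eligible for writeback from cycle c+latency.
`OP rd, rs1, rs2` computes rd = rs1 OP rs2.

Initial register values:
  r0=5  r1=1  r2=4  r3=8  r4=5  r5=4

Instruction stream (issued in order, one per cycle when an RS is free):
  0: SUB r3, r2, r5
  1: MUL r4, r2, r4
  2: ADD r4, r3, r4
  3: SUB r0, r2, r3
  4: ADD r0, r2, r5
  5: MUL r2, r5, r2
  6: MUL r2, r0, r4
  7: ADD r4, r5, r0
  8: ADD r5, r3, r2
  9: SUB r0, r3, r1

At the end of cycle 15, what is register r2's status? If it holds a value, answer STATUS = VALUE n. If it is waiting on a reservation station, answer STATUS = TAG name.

cycle 1: issue SUB r3<-Add1 // r0:5,r1:1,r2:4,r3:Add1,r4:5,r5:4
cycle 2: issue MUL r4<-Mul1 // r0:5,r1:1,r2:4,r3:Add1,r4:Mul1,r5:4
cycle 3: CDB Add1=0; issue ADD r4<-Add1 // r0:5,r1:1,r2:4,r3:0,r4:Add1,r5:4
cycle 4: issue SUB r0<-Add2 // r0:Add2,r1:1,r2:4,r3:0,r4:Add1,r5:4
cycle 5: issue ADD r0<-Add3 // r0:Add3,r1:1,r2:4,r3:0,r4:Add1,r5:4
cycle 6: CDB Add2=4; issue MUL r2<-Mul2 // r0:Add3,r1:1,r2:Mul2,r3:0,r4:Add1,r5:4
cycle 7: CDB Add3=8; stall // r0:8,r1:1,r2:Mul2,r3:0,r4:Add1,r5:4
cycle 8: CDB Mul1=20; issue MUL r2<-Mul1 // r0:8,r1:1,r2:Mul1,r3:0,r4:Add1,r5:4
cycle 9: issue ADD r4<-Add2 // r0:8,r1:1,r2:Mul1,r3:0,r4:Add2,r5:4
cycle 10: CDB Add1=20; issue ADD r5<-Add1 // r0:8,r1:1,r2:Mul1,r3:0,r4:Add2,r5:Add1
cycle 11: CDB Add2=12; issue SUB r0<-Add2 // r0:Add2,r1:1,r2:Mul1,r3:0,r4:12,r5:Add1
cycle 12: CDB Mul2=16 // r0:Add2,r1:1,r2:Mul1,r3:0,r4:12,r5:Add1
cycle 13: CDB Add2=-1 // r0:-1,r1:1,r2:Mul1,r3:0,r4:12,r5:Add1
cycle 14: - // r0:-1,r1:1,r2:Mul1,r3:0,r4:12,r5:Add1
cycle 15: CDB Mul1=160 // r0:-1,r1:1,r2:160,r3:0,r4:12,r5:Add1

STATUS = VALUE 160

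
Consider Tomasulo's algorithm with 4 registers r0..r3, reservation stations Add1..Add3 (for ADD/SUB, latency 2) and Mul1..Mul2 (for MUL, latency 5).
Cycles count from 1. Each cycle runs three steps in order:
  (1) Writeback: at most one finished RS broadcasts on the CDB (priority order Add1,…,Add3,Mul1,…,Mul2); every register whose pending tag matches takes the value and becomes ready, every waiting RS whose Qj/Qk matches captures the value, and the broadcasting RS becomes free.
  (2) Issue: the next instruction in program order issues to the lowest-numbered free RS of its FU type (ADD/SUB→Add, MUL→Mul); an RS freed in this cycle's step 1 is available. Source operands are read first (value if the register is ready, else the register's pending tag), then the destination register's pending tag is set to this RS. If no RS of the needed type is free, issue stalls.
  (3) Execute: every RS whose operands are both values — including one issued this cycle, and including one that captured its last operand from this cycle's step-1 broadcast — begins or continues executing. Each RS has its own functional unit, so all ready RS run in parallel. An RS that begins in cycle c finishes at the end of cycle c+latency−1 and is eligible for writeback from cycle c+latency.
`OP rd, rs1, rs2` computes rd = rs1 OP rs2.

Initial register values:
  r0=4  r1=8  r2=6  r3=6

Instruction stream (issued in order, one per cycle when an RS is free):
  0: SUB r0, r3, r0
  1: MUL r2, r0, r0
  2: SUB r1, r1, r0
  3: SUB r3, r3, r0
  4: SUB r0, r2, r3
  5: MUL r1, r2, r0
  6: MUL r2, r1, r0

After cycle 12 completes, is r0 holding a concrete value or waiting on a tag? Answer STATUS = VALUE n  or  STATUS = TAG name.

STATUS = VALUE 0

c1: issue SUB r0<-Add1 | r0:Add1,r1:8,r2:6,r3:6
c2: issue MUL r2<-Mul1 | r0:Add1,r1:8,r2:Mul1,r3:6
c3: CDB Add1=2; issue SUB r1<-Add1 | r0:2,r1:Add1,r2:Mul1,r3:6
c4: issue SUB r3<-Add2 | r0:2,r1:Add1,r2:Mul1,r3:Add2
c5: CDB Add1=6; issue SUB r0<-Add1 | r0:Add1,r1:6,r2:Mul1,r3:Add2
c6: CDB Add2=4; issue MUL r1<-Mul2 | r0:Add1,r1:Mul2,r2:Mul1,r3:4
c7: stall | r0:Add1,r1:Mul2,r2:Mul1,r3:4
c8: CDB Mul1=4; issue MUL r2<-Mul1 | r0:Add1,r1:Mul2,r2:Mul1,r3:4
c9: - | r0:Add1,r1:Mul2,r2:Mul1,r3:4
c10: CDB Add1=0 | r0:0,r1:Mul2,r2:Mul1,r3:4
c11: - | r0:0,r1:Mul2,r2:Mul1,r3:4
c12: - | r0:0,r1:Mul2,r2:Mul1,r3:4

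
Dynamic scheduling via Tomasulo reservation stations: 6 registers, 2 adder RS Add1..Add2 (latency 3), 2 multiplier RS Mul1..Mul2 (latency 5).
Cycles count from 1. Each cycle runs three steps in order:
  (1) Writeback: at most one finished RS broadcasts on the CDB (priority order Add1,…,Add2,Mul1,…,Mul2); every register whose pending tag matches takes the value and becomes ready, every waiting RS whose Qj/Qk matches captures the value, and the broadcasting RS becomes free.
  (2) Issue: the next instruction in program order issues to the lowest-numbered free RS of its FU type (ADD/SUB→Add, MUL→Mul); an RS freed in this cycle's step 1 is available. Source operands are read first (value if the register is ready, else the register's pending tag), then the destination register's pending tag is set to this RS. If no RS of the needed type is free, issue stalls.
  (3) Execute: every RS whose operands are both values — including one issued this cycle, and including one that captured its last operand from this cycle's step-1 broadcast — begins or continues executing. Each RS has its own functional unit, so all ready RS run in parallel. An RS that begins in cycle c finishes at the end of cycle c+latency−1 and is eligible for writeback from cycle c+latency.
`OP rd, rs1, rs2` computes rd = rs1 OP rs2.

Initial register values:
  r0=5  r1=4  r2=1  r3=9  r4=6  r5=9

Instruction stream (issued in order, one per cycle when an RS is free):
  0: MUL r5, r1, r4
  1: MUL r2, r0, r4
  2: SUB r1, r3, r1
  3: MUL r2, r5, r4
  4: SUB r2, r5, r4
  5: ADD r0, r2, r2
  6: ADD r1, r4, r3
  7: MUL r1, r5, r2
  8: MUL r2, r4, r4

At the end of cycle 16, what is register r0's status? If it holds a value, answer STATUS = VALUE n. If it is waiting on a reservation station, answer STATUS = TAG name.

STATUS = VALUE 36

cycle 1: issue MUL r5<-Mul1 // r0:5,r1:4,r2:1,r3:9,r4:6,r5:Mul1
cycle 2: issue MUL r2<-Mul2 // r0:5,r1:4,r2:Mul2,r3:9,r4:6,r5:Mul1
cycle 3: issue SUB r1<-Add1 // r0:5,r1:Add1,r2:Mul2,r3:9,r4:6,r5:Mul1
cycle 4: stall // r0:5,r1:Add1,r2:Mul2,r3:9,r4:6,r5:Mul1
cycle 5: stall // r0:5,r1:Add1,r2:Mul2,r3:9,r4:6,r5:Mul1
cycle 6: CDB Add1=5; stall // r0:5,r1:5,r2:Mul2,r3:9,r4:6,r5:Mul1
cycle 7: CDB Mul1=24; issue MUL r2<-Mul1 // r0:5,r1:5,r2:Mul1,r3:9,r4:6,r5:24
cycle 8: CDB Mul2=30; issue SUB r2<-Add1 // r0:5,r1:5,r2:Add1,r3:9,r4:6,r5:24
cycle 9: issue ADD r0<-Add2 // r0:Add2,r1:5,r2:Add1,r3:9,r4:6,r5:24
cycle 10: stall // r0:Add2,r1:5,r2:Add1,r3:9,r4:6,r5:24
cycle 11: CDB Add1=18; issue ADD r1<-Add1 // r0:Add2,r1:Add1,r2:18,r3:9,r4:6,r5:24
cycle 12: CDB Mul1=144; issue MUL r1<-Mul1 // r0:Add2,r1:Mul1,r2:18,r3:9,r4:6,r5:24
cycle 13: issue MUL r2<-Mul2 // r0:Add2,r1:Mul1,r2:Mul2,r3:9,r4:6,r5:24
cycle 14: CDB Add1=15 // r0:Add2,r1:Mul1,r2:Mul2,r3:9,r4:6,r5:24
cycle 15: CDB Add2=36 // r0:36,r1:Mul1,r2:Mul2,r3:9,r4:6,r5:24
cycle 16: - // r0:36,r1:Mul1,r2:Mul2,r3:9,r4:6,r5:24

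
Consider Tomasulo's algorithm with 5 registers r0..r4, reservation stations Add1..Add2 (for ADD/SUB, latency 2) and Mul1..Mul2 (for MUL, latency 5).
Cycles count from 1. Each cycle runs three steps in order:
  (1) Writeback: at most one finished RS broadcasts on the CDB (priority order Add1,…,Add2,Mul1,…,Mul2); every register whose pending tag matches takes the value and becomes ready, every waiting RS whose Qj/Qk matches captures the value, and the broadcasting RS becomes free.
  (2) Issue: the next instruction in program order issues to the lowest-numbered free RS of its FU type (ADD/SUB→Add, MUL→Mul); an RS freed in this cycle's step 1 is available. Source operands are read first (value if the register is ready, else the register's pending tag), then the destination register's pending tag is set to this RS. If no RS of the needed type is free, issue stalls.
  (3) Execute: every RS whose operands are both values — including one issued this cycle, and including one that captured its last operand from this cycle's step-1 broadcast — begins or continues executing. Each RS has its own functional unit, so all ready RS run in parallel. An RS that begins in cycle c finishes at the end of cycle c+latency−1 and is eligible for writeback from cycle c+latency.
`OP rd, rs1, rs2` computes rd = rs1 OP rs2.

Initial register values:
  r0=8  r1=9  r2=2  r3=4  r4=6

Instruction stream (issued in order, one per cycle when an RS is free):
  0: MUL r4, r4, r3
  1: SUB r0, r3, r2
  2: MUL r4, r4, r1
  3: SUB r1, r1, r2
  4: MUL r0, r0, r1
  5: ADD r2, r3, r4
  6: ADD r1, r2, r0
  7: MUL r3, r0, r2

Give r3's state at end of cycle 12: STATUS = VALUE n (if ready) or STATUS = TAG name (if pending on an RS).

c1: issue MUL r4<-Mul1 | r0:8,r1:9,r2:2,r3:4,r4:Mul1
c2: issue SUB r0<-Add1 | r0:Add1,r1:9,r2:2,r3:4,r4:Mul1
c3: issue MUL r4<-Mul2 | r0:Add1,r1:9,r2:2,r3:4,r4:Mul2
c4: CDB Add1=2; issue SUB r1<-Add1 | r0:2,r1:Add1,r2:2,r3:4,r4:Mul2
c5: stall | r0:2,r1:Add1,r2:2,r3:4,r4:Mul2
c6: CDB Add1=7; stall | r0:2,r1:7,r2:2,r3:4,r4:Mul2
c7: CDB Mul1=24; issue MUL r0<-Mul1 | r0:Mul1,r1:7,r2:2,r3:4,r4:Mul2
c8: issue ADD r2<-Add1 | r0:Mul1,r1:7,r2:Add1,r3:4,r4:Mul2
c9: issue ADD r1<-Add2 | r0:Mul1,r1:Add2,r2:Add1,r3:4,r4:Mul2
c10: stall | r0:Mul1,r1:Add2,r2:Add1,r3:4,r4:Mul2
c11: stall | r0:Mul1,r1:Add2,r2:Add1,r3:4,r4:Mul2
c12: CDB Mul1=14; issue MUL r3<-Mul1 | r0:14,r1:Add2,r2:Add1,r3:Mul1,r4:Mul2

STATUS = TAG Mul1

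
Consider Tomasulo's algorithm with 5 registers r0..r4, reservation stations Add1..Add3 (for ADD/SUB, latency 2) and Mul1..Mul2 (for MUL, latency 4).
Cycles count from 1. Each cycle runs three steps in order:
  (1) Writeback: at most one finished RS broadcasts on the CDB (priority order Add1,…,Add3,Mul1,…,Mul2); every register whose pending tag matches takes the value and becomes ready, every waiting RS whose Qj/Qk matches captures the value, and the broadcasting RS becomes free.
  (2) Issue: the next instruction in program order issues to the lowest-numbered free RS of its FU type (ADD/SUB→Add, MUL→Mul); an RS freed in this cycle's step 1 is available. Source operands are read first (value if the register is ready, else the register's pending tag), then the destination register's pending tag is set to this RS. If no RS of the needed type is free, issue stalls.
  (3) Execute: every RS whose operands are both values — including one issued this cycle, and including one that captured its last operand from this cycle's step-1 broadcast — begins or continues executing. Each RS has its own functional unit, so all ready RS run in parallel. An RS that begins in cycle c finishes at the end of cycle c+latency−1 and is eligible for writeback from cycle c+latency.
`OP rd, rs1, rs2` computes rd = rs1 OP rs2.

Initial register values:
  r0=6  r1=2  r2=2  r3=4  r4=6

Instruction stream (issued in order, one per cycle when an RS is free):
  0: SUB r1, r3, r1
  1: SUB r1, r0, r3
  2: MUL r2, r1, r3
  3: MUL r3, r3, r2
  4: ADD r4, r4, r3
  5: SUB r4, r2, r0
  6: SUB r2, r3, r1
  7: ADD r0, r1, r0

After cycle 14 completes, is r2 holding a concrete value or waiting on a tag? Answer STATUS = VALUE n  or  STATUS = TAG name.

STATUS = TAG Add3

c1: issue SUB r1<-Add1 | r0:6,r1:Add1,r2:2,r3:4,r4:6
c2: issue SUB r1<-Add2 | r0:6,r1:Add2,r2:2,r3:4,r4:6
c3: CDB Add1=2; issue MUL r2<-Mul1 | r0:6,r1:Add2,r2:Mul1,r3:4,r4:6
c4: CDB Add2=2; issue MUL r3<-Mul2 | r0:6,r1:2,r2:Mul1,r3:Mul2,r4:6
c5: issue ADD r4<-Add1 | r0:6,r1:2,r2:Mul1,r3:Mul2,r4:Add1
c6: issue SUB r4<-Add2 | r0:6,r1:2,r2:Mul1,r3:Mul2,r4:Add2
c7: issue SUB r2<-Add3 | r0:6,r1:2,r2:Add3,r3:Mul2,r4:Add2
c8: CDB Mul1=8; stall | r0:6,r1:2,r2:Add3,r3:Mul2,r4:Add2
c9: stall | r0:6,r1:2,r2:Add3,r3:Mul2,r4:Add2
c10: CDB Add2=2; issue ADD r0<-Add2 | r0:Add2,r1:2,r2:Add3,r3:Mul2,r4:2
c11: - | r0:Add2,r1:2,r2:Add3,r3:Mul2,r4:2
c12: CDB Add2=8 | r0:8,r1:2,r2:Add3,r3:Mul2,r4:2
c13: CDB Mul2=32 | r0:8,r1:2,r2:Add3,r3:32,r4:2
c14: - | r0:8,r1:2,r2:Add3,r3:32,r4:2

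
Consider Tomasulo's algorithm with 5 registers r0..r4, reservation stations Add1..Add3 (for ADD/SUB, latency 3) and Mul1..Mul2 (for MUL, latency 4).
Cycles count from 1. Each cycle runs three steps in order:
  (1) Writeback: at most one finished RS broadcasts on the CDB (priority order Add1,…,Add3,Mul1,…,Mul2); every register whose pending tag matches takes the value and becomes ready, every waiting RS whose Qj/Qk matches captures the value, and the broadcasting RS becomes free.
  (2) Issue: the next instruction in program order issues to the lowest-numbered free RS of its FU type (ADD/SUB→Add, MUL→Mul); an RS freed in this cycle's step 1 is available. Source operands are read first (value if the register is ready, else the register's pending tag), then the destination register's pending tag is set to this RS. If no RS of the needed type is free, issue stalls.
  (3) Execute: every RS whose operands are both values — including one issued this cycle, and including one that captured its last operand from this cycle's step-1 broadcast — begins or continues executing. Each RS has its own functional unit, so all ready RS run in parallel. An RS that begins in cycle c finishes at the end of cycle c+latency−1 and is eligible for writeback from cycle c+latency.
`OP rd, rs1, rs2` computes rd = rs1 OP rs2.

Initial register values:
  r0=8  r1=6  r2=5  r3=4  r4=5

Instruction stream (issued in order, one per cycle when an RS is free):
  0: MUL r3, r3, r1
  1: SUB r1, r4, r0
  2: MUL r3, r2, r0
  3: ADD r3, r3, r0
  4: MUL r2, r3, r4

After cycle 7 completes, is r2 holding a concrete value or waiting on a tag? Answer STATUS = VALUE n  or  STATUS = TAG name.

c1: issue MUL r3<-Mul1 | r0:8,r1:6,r2:5,r3:Mul1,r4:5
c2: issue SUB r1<-Add1 | r0:8,r1:Add1,r2:5,r3:Mul1,r4:5
c3: issue MUL r3<-Mul2 | r0:8,r1:Add1,r2:5,r3:Mul2,r4:5
c4: issue ADD r3<-Add2 | r0:8,r1:Add1,r2:5,r3:Add2,r4:5
c5: CDB Add1=-3; stall | r0:8,r1:-3,r2:5,r3:Add2,r4:5
c6: CDB Mul1=24; issue MUL r2<-Mul1 | r0:8,r1:-3,r2:Mul1,r3:Add2,r4:5
c7: CDB Mul2=40 | r0:8,r1:-3,r2:Mul1,r3:Add2,r4:5

STATUS = TAG Mul1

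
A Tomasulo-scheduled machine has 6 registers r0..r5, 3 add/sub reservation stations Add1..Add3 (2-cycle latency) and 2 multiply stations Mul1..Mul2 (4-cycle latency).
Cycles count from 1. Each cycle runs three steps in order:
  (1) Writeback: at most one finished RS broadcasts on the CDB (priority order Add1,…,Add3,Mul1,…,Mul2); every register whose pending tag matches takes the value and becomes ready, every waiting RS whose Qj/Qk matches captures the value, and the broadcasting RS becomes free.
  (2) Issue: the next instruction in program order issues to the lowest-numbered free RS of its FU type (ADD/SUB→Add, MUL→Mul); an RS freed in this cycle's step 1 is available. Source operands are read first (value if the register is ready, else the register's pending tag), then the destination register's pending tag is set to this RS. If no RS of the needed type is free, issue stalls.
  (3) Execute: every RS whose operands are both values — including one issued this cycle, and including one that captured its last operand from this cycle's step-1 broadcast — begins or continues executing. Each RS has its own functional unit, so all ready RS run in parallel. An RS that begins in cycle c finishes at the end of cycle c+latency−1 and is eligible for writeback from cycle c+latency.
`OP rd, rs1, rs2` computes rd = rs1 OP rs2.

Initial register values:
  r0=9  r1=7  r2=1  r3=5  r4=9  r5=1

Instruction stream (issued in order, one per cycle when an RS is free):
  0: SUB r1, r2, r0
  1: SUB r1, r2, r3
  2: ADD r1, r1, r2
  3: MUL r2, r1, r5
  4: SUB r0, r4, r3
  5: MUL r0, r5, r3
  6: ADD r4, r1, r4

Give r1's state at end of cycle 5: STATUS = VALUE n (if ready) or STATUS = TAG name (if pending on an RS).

STATUS = TAG Add1

c1: issue SUB r1<-Add1 | r0:9,r1:Add1,r2:1,r3:5,r4:9,r5:1
c2: issue SUB r1<-Add2 | r0:9,r1:Add2,r2:1,r3:5,r4:9,r5:1
c3: CDB Add1=-8; issue ADD r1<-Add1 | r0:9,r1:Add1,r2:1,r3:5,r4:9,r5:1
c4: CDB Add2=-4; issue MUL r2<-Mul1 | r0:9,r1:Add1,r2:Mul1,r3:5,r4:9,r5:1
c5: issue SUB r0<-Add2 | r0:Add2,r1:Add1,r2:Mul1,r3:5,r4:9,r5:1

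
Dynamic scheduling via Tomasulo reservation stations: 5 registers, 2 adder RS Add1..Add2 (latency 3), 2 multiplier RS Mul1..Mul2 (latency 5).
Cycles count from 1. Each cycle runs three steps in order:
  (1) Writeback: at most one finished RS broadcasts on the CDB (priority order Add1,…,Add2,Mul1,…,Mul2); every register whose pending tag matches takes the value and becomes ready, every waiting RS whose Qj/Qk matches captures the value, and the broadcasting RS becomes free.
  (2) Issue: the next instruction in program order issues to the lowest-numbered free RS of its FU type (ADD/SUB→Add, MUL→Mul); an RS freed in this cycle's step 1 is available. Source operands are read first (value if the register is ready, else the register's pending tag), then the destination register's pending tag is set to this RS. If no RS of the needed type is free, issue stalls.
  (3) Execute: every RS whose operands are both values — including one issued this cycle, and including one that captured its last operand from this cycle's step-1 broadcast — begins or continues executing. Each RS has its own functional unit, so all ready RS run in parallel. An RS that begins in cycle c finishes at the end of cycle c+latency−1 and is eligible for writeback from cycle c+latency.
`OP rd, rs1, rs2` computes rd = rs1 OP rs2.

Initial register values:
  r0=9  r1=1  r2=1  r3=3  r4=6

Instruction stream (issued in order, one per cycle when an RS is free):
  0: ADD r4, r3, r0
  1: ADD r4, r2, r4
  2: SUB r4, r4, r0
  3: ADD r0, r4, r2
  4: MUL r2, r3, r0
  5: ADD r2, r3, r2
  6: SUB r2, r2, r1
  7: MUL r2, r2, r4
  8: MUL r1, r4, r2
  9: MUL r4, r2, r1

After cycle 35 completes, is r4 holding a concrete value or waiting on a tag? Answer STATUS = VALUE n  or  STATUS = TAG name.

  c1: issue ADD r4<-Add1  regs: r0:9,r1:1,r2:1,r3:3,r4:Add1
  c2: issue ADD r4<-Add2  regs: r0:9,r1:1,r2:1,r3:3,r4:Add2
  c3: stall  regs: r0:9,r1:1,r2:1,r3:3,r4:Add2
  c4: CDB Add1=12; issue SUB r4<-Add1  regs: r0:9,r1:1,r2:1,r3:3,r4:Add1
  c5: stall  regs: r0:9,r1:1,r2:1,r3:3,r4:Add1
  c6: stall  regs: r0:9,r1:1,r2:1,r3:3,r4:Add1
  c7: CDB Add2=13; issue ADD r0<-Add2  regs: r0:Add2,r1:1,r2:1,r3:3,r4:Add1
  c8: issue MUL r2<-Mul1  regs: r0:Add2,r1:1,r2:Mul1,r3:3,r4:Add1
  c9: stall  regs: r0:Add2,r1:1,r2:Mul1,r3:3,r4:Add1
  c10: CDB Add1=4; issue ADD r2<-Add1  regs: r0:Add2,r1:1,r2:Add1,r3:3,r4:4
  c11: stall  regs: r0:Add2,r1:1,r2:Add1,r3:3,r4:4
  c12: stall  regs: r0:Add2,r1:1,r2:Add1,r3:3,r4:4
  c13: CDB Add2=5; issue SUB r2<-Add2  regs: r0:5,r1:1,r2:Add2,r3:3,r4:4
  c14: issue MUL r2<-Mul2  regs: r0:5,r1:1,r2:Mul2,r3:3,r4:4
  c15: stall  regs: r0:5,r1:1,r2:Mul2,r3:3,r4:4
  c16: stall  regs: r0:5,r1:1,r2:Mul2,r3:3,r4:4
  c17: stall  regs: r0:5,r1:1,r2:Mul2,r3:3,r4:4
  c18: CDB Mul1=15; issue MUL r1<-Mul1  regs: r0:5,r1:Mul1,r2:Mul2,r3:3,r4:4
  c19: stall  regs: r0:5,r1:Mul1,r2:Mul2,r3:3,r4:4
  c20: stall  regs: r0:5,r1:Mul1,r2:Mul2,r3:3,r4:4
  c21: CDB Add1=18; stall  regs: r0:5,r1:Mul1,r2:Mul2,r3:3,r4:4
  c22: stall  regs: r0:5,r1:Mul1,r2:Mul2,r3:3,r4:4
  c23: stall  regs: r0:5,r1:Mul1,r2:Mul2,r3:3,r4:4
  c24: CDB Add2=17; stall  regs: r0:5,r1:Mul1,r2:Mul2,r3:3,r4:4
  c25: stall  regs: r0:5,r1:Mul1,r2:Mul2,r3:3,r4:4
  c26: stall  regs: r0:5,r1:Mul1,r2:Mul2,r3:3,r4:4
  c27: stall  regs: r0:5,r1:Mul1,r2:Mul2,r3:3,r4:4
  c28: stall  regs: r0:5,r1:Mul1,r2:Mul2,r3:3,r4:4
  c29: CDB Mul2=68; issue MUL r4<-Mul2  regs: r0:5,r1:Mul1,r2:68,r3:3,r4:Mul2
  c30: -  regs: r0:5,r1:Mul1,r2:68,r3:3,r4:Mul2
  c31: -  regs: r0:5,r1:Mul1,r2:68,r3:3,r4:Mul2
  c32: -  regs: r0:5,r1:Mul1,r2:68,r3:3,r4:Mul2
  c33: -  regs: r0:5,r1:Mul1,r2:68,r3:3,r4:Mul2
  c34: CDB Mul1=272  regs: r0:5,r1:272,r2:68,r3:3,r4:Mul2
  c35: -  regs: r0:5,r1:272,r2:68,r3:3,r4:Mul2

STATUS = TAG Mul2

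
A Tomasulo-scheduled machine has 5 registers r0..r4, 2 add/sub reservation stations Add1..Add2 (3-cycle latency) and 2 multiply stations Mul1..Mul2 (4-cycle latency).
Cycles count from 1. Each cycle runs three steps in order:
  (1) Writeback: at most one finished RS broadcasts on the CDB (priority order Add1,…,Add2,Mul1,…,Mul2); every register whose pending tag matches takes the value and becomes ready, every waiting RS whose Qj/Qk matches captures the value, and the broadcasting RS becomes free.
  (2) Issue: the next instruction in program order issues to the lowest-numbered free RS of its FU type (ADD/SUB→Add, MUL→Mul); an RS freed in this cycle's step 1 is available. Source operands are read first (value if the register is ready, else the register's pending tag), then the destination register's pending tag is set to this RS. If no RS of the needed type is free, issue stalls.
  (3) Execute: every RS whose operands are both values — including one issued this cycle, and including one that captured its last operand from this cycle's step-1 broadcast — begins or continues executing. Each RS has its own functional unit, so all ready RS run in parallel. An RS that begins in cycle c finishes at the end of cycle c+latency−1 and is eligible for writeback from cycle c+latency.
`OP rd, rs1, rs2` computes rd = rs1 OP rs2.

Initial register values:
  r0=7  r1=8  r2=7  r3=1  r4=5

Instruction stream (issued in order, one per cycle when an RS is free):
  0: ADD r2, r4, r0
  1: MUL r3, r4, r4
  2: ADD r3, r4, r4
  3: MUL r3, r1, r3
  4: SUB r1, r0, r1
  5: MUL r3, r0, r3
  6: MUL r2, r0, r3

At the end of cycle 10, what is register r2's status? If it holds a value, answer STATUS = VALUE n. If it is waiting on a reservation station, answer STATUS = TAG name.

STATUS = TAG Mul2

c1: issue ADD r2<-Add1 | r0:7,r1:8,r2:Add1,r3:1,r4:5
c2: issue MUL r3<-Mul1 | r0:7,r1:8,r2:Add1,r3:Mul1,r4:5
c3: issue ADD r3<-Add2 | r0:7,r1:8,r2:Add1,r3:Add2,r4:5
c4: CDB Add1=12; issue MUL r3<-Mul2 | r0:7,r1:8,r2:12,r3:Mul2,r4:5
c5: issue SUB r1<-Add1 | r0:7,r1:Add1,r2:12,r3:Mul2,r4:5
c6: CDB Add2=10; stall | r0:7,r1:Add1,r2:12,r3:Mul2,r4:5
c7: CDB Mul1=25; issue MUL r3<-Mul1 | r0:7,r1:Add1,r2:12,r3:Mul1,r4:5
c8: CDB Add1=-1; stall | r0:7,r1:-1,r2:12,r3:Mul1,r4:5
c9: stall | r0:7,r1:-1,r2:12,r3:Mul1,r4:5
c10: CDB Mul2=80; issue MUL r2<-Mul2 | r0:7,r1:-1,r2:Mul2,r3:Mul1,r4:5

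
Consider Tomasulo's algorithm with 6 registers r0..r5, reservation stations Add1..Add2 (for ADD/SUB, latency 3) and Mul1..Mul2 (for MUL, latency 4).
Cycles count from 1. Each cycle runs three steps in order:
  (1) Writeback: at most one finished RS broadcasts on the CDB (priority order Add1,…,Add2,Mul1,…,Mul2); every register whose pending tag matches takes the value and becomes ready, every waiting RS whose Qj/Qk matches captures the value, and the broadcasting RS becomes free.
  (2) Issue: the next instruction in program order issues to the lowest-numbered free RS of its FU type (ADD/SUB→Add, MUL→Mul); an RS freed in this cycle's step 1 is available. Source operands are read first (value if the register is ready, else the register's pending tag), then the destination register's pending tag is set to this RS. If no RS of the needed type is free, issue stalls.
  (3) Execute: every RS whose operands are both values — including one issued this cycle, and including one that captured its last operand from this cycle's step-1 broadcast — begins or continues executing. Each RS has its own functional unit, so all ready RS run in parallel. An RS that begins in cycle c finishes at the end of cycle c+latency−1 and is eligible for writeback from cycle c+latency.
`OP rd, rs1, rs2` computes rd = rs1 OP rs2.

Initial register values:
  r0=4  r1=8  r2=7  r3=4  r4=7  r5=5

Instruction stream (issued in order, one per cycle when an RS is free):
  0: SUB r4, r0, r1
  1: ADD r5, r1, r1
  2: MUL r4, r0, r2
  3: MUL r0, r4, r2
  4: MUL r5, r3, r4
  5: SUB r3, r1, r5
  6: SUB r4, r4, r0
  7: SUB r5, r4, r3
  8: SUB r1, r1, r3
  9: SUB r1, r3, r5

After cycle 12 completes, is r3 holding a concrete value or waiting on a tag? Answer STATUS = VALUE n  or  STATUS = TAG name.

STATUS = TAG Add1

c1: issue SUB r4<-Add1 | r0:4,r1:8,r2:7,r3:4,r4:Add1,r5:5
c2: issue ADD r5<-Add2 | r0:4,r1:8,r2:7,r3:4,r4:Add1,r5:Add2
c3: issue MUL r4<-Mul1 | r0:4,r1:8,r2:7,r3:4,r4:Mul1,r5:Add2
c4: CDB Add1=-4; issue MUL r0<-Mul2 | r0:Mul2,r1:8,r2:7,r3:4,r4:Mul1,r5:Add2
c5: CDB Add2=16; stall | r0:Mul2,r1:8,r2:7,r3:4,r4:Mul1,r5:16
c6: stall | r0:Mul2,r1:8,r2:7,r3:4,r4:Mul1,r5:16
c7: CDB Mul1=28; issue MUL r5<-Mul1 | r0:Mul2,r1:8,r2:7,r3:4,r4:28,r5:Mul1
c8: issue SUB r3<-Add1 | r0:Mul2,r1:8,r2:7,r3:Add1,r4:28,r5:Mul1
c9: issue SUB r4<-Add2 | r0:Mul2,r1:8,r2:7,r3:Add1,r4:Add2,r5:Mul1
c10: stall | r0:Mul2,r1:8,r2:7,r3:Add1,r4:Add2,r5:Mul1
c11: CDB Mul1=112; stall | r0:Mul2,r1:8,r2:7,r3:Add1,r4:Add2,r5:112
c12: CDB Mul2=196; stall | r0:196,r1:8,r2:7,r3:Add1,r4:Add2,r5:112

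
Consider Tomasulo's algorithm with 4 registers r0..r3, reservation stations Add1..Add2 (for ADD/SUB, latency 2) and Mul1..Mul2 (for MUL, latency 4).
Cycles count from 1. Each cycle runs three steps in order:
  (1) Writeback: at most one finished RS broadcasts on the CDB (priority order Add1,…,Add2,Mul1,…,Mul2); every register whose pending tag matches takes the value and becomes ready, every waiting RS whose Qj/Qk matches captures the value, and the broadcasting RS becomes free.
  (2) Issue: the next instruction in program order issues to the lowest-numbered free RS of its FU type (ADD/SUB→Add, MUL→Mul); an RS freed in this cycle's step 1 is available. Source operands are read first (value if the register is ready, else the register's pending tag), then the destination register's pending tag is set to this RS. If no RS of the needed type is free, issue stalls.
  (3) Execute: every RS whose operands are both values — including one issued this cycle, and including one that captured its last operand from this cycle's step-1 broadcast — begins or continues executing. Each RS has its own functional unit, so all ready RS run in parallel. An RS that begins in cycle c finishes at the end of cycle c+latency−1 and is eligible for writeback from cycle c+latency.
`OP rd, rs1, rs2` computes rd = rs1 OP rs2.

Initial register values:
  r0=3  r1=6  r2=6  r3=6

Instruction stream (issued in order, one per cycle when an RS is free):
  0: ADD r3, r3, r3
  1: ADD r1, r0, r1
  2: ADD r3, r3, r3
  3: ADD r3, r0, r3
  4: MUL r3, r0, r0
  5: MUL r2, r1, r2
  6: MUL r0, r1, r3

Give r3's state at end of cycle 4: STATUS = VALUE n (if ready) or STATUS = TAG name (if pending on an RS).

STATUS = TAG Add2

c1: issue ADD r3<-Add1 | r0:3,r1:6,r2:6,r3:Add1
c2: issue ADD r1<-Add2 | r0:3,r1:Add2,r2:6,r3:Add1
c3: CDB Add1=12; issue ADD r3<-Add1 | r0:3,r1:Add2,r2:6,r3:Add1
c4: CDB Add2=9; issue ADD r3<-Add2 | r0:3,r1:9,r2:6,r3:Add2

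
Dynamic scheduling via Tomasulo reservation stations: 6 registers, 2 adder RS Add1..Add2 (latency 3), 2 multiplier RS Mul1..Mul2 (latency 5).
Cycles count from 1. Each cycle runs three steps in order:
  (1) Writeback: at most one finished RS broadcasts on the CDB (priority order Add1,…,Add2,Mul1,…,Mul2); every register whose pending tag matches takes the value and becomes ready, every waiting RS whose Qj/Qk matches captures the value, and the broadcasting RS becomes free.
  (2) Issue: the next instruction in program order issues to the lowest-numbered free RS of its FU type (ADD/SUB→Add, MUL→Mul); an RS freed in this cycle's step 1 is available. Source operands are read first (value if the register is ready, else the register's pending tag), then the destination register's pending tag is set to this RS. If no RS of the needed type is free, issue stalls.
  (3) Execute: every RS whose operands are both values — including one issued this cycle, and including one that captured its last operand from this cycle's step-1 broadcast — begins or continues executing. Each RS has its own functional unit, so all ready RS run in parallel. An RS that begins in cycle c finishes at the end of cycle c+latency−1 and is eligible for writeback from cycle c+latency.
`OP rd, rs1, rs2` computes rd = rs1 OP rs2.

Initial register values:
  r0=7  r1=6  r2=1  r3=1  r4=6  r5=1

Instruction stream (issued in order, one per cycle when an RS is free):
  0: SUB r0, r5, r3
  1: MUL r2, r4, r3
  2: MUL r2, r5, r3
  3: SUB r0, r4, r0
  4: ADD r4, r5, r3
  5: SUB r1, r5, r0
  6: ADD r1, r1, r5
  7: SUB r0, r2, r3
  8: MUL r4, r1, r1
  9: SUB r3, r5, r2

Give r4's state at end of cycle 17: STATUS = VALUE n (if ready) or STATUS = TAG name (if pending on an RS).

  c1: issue SUB r0<-Add1  regs: r0:Add1,r1:6,r2:1,r3:1,r4:6,r5:1
  c2: issue MUL r2<-Mul1  regs: r0:Add1,r1:6,r2:Mul1,r3:1,r4:6,r5:1
  c3: issue MUL r2<-Mul2  regs: r0:Add1,r1:6,r2:Mul2,r3:1,r4:6,r5:1
  c4: CDB Add1=0; issue SUB r0<-Add1  regs: r0:Add1,r1:6,r2:Mul2,r3:1,r4:6,r5:1
  c5: issue ADD r4<-Add2  regs: r0:Add1,r1:6,r2:Mul2,r3:1,r4:Add2,r5:1
  c6: stall  regs: r0:Add1,r1:6,r2:Mul2,r3:1,r4:Add2,r5:1
  c7: CDB Add1=6; issue SUB r1<-Add1  regs: r0:6,r1:Add1,r2:Mul2,r3:1,r4:Add2,r5:1
  c8: CDB Add2=2; issue ADD r1<-Add2  regs: r0:6,r1:Add2,r2:Mul2,r3:1,r4:2,r5:1
  c9: CDB Mul1=6; stall  regs: r0:6,r1:Add2,r2:Mul2,r3:1,r4:2,r5:1
  c10: CDB Add1=-5; issue SUB r0<-Add1  regs: r0:Add1,r1:Add2,r2:Mul2,r3:1,r4:2,r5:1
  c11: CDB Mul2=1; issue MUL r4<-Mul1  regs: r0:Add1,r1:Add2,r2:1,r3:1,r4:Mul1,r5:1
  c12: stall  regs: r0:Add1,r1:Add2,r2:1,r3:1,r4:Mul1,r5:1
  c13: CDB Add2=-4; issue SUB r3<-Add2  regs: r0:Add1,r1:-4,r2:1,r3:Add2,r4:Mul1,r5:1
  c14: CDB Add1=0  regs: r0:0,r1:-4,r2:1,r3:Add2,r4:Mul1,r5:1
  c15: -  regs: r0:0,r1:-4,r2:1,r3:Add2,r4:Mul1,r5:1
  c16: CDB Add2=0  regs: r0:0,r1:-4,r2:1,r3:0,r4:Mul1,r5:1
  c17: -  regs: r0:0,r1:-4,r2:1,r3:0,r4:Mul1,r5:1

STATUS = TAG Mul1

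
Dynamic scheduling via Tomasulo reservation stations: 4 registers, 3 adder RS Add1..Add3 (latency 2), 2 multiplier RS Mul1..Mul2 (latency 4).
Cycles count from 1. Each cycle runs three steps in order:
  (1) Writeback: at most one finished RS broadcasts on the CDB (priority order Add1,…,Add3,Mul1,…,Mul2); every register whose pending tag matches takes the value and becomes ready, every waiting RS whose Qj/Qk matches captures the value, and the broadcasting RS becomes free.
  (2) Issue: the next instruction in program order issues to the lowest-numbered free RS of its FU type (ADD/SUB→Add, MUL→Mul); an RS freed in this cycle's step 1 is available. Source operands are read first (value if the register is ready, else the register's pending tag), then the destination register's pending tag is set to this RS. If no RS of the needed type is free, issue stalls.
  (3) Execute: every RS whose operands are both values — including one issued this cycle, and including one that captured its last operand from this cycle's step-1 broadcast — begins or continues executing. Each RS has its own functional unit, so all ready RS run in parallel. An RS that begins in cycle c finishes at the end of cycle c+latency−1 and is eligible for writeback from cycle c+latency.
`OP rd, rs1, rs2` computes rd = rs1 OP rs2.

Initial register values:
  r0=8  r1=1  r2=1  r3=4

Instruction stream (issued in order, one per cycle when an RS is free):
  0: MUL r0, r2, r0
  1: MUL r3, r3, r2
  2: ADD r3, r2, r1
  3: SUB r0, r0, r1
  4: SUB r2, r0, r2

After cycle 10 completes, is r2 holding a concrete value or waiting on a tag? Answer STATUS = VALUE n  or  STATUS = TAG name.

c1: issue MUL r0<-Mul1 | r0:Mul1,r1:1,r2:1,r3:4
c2: issue MUL r3<-Mul2 | r0:Mul1,r1:1,r2:1,r3:Mul2
c3: issue ADD r3<-Add1 | r0:Mul1,r1:1,r2:1,r3:Add1
c4: issue SUB r0<-Add2 | r0:Add2,r1:1,r2:1,r3:Add1
c5: CDB Add1=2; issue SUB r2<-Add1 | r0:Add2,r1:1,r2:Add1,r3:2
c6: CDB Mul1=8 | r0:Add2,r1:1,r2:Add1,r3:2
c7: CDB Mul2=4 | r0:Add2,r1:1,r2:Add1,r3:2
c8: CDB Add2=7 | r0:7,r1:1,r2:Add1,r3:2
c9: - | r0:7,r1:1,r2:Add1,r3:2
c10: CDB Add1=6 | r0:7,r1:1,r2:6,r3:2

STATUS = VALUE 6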